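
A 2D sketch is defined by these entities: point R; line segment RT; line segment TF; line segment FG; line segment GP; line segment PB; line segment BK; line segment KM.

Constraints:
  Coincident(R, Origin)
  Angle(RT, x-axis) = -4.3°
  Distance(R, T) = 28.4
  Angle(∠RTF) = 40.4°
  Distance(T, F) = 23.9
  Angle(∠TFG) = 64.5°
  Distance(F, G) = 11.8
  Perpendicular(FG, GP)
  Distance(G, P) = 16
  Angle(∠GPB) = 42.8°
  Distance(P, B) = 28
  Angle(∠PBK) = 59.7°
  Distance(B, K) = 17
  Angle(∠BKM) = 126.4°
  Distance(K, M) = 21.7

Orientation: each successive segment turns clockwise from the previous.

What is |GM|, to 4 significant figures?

15.18

∠PBK = 59.7° gives BK at 113.1° from the x-axis; with |BK| = 17.0, K = (-0.7986, -8.511). ∠BKM = 126.4° gives KM at 59.50° from the x-axis; with |KM| = 21.7, M = (10.21, 10.19). Then |GM| = |M − G| = 15.18.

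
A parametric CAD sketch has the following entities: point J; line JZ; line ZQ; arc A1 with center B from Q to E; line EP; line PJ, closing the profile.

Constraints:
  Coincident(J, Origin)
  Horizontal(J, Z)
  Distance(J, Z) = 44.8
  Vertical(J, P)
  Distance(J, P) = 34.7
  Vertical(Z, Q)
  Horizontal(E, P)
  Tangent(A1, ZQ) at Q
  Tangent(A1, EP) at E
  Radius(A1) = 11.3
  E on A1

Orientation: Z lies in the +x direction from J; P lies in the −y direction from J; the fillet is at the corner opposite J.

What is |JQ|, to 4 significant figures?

50.54

J is at the origin; JZ is horizontal with |JZ| = 44.8 and Z on the +x side, so Z = (44.80, 0.000). J and P share the same x with |JP| = 34.7 and P on the −y side, so P = (0.000, -34.70). The virtual corner opposite J is at (44.80, -34.70). Since A1 is tangent to ZQ there, BQ ⟂ ZQ and since A1 is tangent to EP there, BE ⟂ EP, with radius 11.3, so the center B sits 11.3 in from both sides at B = (33.50, -23.40). That places the tangent points at Q = (44.80, -23.40) on ZQ and E = (33.50, -34.70) on EP. Then |JQ| = |Q − J| = 50.54.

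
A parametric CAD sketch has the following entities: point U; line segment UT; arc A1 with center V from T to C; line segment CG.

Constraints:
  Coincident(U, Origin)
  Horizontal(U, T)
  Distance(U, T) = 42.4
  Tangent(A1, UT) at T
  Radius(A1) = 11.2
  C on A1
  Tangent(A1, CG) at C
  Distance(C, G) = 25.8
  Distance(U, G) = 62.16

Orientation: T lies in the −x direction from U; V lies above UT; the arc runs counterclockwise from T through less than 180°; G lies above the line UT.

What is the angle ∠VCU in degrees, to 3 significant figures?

115°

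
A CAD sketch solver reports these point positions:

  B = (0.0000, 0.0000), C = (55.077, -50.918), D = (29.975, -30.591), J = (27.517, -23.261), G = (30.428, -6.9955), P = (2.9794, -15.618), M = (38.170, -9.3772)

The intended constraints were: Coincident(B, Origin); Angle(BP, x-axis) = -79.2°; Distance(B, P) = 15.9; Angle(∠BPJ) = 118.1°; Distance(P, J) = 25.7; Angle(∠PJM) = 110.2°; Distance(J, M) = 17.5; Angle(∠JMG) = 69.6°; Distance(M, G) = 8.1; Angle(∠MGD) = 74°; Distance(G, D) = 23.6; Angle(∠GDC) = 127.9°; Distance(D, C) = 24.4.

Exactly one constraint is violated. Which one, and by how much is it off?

Distance(D, C) = 24.4 — off by 7.90.

B = (0.00, 0.00) ✓; BP at -79.20° ✓; |BP| = 15.90 ✓; ∠BPJ = 118.1° ✓; |PJ| = 25.70 ✓; ∠PJM = 110.2° ✓; |JM| = 17.50 ✓; ∠JMG = 69.60° ✓; |MG| = 8.100 ✓; ∠MGD = 74.00° ✓; |GD| = 23.60 ✓; ∠GDC = 127.9° ✓; |DC| = 32.30 ✗.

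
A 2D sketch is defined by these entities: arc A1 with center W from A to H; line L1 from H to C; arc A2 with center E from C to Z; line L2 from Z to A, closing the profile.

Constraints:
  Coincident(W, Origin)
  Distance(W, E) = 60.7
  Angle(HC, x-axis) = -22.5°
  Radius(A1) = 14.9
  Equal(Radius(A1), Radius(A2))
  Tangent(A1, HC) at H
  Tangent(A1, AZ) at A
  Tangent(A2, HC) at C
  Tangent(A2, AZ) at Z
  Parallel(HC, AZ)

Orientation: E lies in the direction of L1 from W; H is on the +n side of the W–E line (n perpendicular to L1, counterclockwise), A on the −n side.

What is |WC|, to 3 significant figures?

62.5

The slot axis is L1's direction at -22.5°, so u = (cos -22.5°, sin -22.5°) = (0.924, -0.383) and n = (−sin -22.5°, cos -22.5°) = (0.383, 0.924). W is at the origin and E lies 60.7 along u from W, so E = 60.7·u = (56.1, -23.2). Tangency of A1 to both parallel lines with radius 14.9 puts H and A at W ± 14.9·n: H = (5.70, 13.8), A = (-5.70, -13.8). Equal radii place C and Z the same way about E: C = E + 14.9·n = (61.8, -9.46), Z = E − 14.9·n = (50.4, -37.0). Then |WC| = |C − W| = 62.5.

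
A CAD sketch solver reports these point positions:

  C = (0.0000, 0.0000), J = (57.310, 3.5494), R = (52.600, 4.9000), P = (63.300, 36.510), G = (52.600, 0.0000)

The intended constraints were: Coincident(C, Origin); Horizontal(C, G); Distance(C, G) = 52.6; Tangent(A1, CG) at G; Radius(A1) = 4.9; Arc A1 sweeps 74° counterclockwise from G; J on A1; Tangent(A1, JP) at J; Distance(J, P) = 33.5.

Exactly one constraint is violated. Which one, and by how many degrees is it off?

Tangent(A1, JP) at J — off by 5.70°.

C = (0.00, 0.00) ✓; C.y = 0.00, G.y = 0.00 ✓; |CG| = 52.60 ✓; ∠(RG, GC) = 90.00° ✓; |RG| = 4.900 ✓; bearing(R→J) − bearing(R→G) = 74.00° ✓; |RJ| = 4.900 ✓; ∠(RJ, JP) = 84.30° ✗; |JP| = 33.50 ✓.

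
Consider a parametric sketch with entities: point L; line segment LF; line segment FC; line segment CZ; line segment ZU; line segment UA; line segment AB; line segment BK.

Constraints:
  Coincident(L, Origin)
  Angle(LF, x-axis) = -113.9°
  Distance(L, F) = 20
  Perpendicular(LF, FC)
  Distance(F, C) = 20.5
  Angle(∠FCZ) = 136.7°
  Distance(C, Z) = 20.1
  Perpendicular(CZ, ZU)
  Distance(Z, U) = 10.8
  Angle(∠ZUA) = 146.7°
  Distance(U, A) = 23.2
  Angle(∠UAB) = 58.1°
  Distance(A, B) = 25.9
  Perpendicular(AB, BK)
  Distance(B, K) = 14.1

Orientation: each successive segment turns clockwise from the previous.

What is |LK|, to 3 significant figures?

29.8

L is at the origin; LF runs at -113.9° with length 20.0, so F = (-8.10, -18.3). LF ⟂ FC, so FC runs at 156°; with |FC| = 20.5, C = (-26.8, -9.98). ∠FCZ = 136.7° gives CZ at 113° from the x-axis; with |CZ| = 20.1, Z = (-34.6, 8.55). CZ ⟂ ZU, so ZU runs at 22.8°; with |ZU| = 10.8, U = (-24.7, 12.7). ∠ZUA = 146.7° gives UA at -10.5° from the x-axis; with |UA| = 23.2, A = (-1.87, 8.51). ∠UAB = 58.1° gives AB at -132° from the x-axis; with |AB| = 25.9, B = (-19.3, -10.6). AB is perpendicular to BK, so BK runs at 138°; with |BK| = 14.1, K = (-29.7, -1.11). Then |LK| = |K − L| = 29.8.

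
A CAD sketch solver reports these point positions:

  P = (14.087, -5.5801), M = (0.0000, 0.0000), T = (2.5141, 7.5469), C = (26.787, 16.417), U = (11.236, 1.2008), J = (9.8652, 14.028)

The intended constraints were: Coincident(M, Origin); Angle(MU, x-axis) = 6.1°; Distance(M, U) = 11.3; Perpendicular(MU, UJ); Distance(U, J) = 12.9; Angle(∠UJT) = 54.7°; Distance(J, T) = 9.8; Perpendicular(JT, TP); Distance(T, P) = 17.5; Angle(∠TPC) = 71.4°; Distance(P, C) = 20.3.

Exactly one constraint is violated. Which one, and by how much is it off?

Distance(P, C) = 20.3 — off by 5.10.

M = (0.00, 0.00) ✓; MU at 6.100° ✓; |MU| = 11.30 ✓; ∠(MU, UJ) = 90.00° ✓; |UJ| = 12.90 ✓; ∠UJT = 54.70° ✓; |JT| = 9.800 ✓; ∠(JT, TP) = 90.00° ✓; |TP| = 17.50 ✓; ∠TPC = 71.40° ✓; |PC| = 25.40 ✗.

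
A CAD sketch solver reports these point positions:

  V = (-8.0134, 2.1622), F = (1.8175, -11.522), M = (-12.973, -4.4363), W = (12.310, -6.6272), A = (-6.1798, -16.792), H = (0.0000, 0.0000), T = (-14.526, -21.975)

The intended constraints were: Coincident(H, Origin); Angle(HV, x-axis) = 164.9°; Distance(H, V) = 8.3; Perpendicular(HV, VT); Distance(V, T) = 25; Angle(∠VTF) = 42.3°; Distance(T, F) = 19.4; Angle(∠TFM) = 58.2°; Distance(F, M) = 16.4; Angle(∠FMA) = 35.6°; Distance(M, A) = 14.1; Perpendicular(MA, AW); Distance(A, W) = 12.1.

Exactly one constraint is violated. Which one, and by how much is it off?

Distance(A, W) = 12.1 — off by 9.00.

H = (0.00, 0.00) ✓; HV at 164.9° ✓; |HV| = 8.300 ✓; ∠(HV, VT) = 90.00° ✓; |VT| = 25.00 ✓; ∠VTF = 42.30° ✓; |TF| = 19.40 ✓; ∠TFM = 58.20° ✓; |FM| = 16.40 ✓; ∠FMA = 35.60° ✓; |MA| = 14.10 ✓; ∠(MA, AW) = 90.00° ✓; |AW| = 21.10 ✗.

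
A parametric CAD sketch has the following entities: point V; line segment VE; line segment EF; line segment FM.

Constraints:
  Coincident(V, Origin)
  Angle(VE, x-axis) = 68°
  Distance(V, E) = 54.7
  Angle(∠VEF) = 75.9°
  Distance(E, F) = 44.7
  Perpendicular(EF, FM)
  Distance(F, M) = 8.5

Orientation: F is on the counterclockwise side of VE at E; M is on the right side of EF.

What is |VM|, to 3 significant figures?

69.1

V is at the origin; VE runs at 68.0° with length 54.7, so E = 54.7·(cos 68.0°, sin 68.0°) = (20.5, 50.7). ∠VEF = 75.9°, so EF runs at 68.0° + (180° − 75.9°) = 172° from the x-axis; with |EF| = 44.7, F = E + 44.7·(cos 172°, sin 172°) = (-23.8, 56.9). The perpendicularity gives FM at right angles to EF; with |FM| = 8.5 on the right of EF, M = F + 8.5·(0.137, 0.991) = (-22.6, 65.3). Then |VM| = |M − V| = 69.1.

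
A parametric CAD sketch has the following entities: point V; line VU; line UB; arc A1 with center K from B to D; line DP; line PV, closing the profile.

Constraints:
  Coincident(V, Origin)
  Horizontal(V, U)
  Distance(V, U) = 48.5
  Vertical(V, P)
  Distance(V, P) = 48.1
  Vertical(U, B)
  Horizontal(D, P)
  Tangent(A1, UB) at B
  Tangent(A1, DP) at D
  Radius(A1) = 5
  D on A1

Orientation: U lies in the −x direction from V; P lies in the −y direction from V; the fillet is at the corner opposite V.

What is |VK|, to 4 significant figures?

61.24

VP is vertical with |VP| = 48.1 and P on the −y side, so P = (0.000, -48.10). The virtual corner opposite V is at (-48.50, -48.10). Tangency of A1 to UB means the radius KB is perpendicular to UB and A1 meets DP tangentially, so KD is at right angles to DP, with radius 5.0, so the center K sits 5.0 in from both sides at K = (-43.50, -43.10). Then |VK| = |K − V| = 61.24.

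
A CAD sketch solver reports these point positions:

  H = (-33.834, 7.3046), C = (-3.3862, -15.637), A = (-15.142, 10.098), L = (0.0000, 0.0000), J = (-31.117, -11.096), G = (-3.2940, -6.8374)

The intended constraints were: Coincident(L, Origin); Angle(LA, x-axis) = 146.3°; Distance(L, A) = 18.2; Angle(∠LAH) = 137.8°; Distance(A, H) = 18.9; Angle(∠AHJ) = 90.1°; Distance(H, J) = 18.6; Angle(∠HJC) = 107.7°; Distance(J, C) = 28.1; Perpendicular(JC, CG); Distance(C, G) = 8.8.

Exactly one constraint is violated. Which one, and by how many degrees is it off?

Perpendicular(JC, CG) — off by 8.70°.

L = (0.00, 0.00) ✓; LA at 146.3° ✓; |LA| = 18.20 ✓; ∠LAH = 137.8° ✓; |AH| = 18.90 ✓; ∠AHJ = 90.10° ✓; |HJ| = 18.60 ✓; ∠HJC = 107.7° ✓; |JC| = 28.10 ✓; ∠(JC, CG) = 98.70° ✗; |CG| = 8.800 ✓.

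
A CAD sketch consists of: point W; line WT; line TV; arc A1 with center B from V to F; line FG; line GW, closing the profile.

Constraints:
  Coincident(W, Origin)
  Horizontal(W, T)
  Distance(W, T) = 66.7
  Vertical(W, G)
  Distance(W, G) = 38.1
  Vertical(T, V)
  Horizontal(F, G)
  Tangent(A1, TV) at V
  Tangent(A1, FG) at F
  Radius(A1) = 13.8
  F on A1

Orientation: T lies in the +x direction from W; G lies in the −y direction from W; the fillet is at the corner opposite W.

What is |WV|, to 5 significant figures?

70.989

W is at the origin; W and T share the same y with |WT| = 66.7 and T on the +x side, so T = (66.700, 0.0000). W and G share the same x with |WG| = 38.1 and G on the −y side, so G = (0.0000, -38.100). The virtual corner opposite W is at (66.700, -38.100). A1 meets TV tangentially, so BV is at right angles to TV and since A1 is tangent to FG there, BF ⟂ FG, with radius 13.8, so the center B sits 13.8 in from both sides at B = (52.900, -24.300). That places the tangent points at V = (66.700, -24.300) on TV and F = (52.900, -38.100) on FG. Then |WV| = |V − W| = 70.989.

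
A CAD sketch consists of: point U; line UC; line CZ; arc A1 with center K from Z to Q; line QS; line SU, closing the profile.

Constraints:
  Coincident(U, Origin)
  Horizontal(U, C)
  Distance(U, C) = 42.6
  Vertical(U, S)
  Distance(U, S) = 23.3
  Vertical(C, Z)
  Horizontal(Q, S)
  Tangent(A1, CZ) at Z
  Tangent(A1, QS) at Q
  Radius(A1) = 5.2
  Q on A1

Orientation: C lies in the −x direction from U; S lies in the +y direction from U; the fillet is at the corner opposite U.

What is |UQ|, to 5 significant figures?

44.064

U is at the origin; UC is horizontal with |UC| = 42.6 and C on the −x side, so C = (-42.600, 0.0000). US is vertical with |US| = 23.3 and S on the +y side, so S = (0.0000, 23.300). The virtual corner opposite U is at (-42.600, 23.300). Since A1 is tangent to CZ there, KZ ⟂ CZ and since A1 is tangent to QS there, KQ ⟂ QS, with radius 5.2, so the center K sits 5.2 in from both sides at K = (-37.400, 18.100). That places the tangent points at Z = (-42.600, 18.100) on CZ and Q = (-37.400, 23.300) on QS. Then |UQ| = |Q − U| = 44.064.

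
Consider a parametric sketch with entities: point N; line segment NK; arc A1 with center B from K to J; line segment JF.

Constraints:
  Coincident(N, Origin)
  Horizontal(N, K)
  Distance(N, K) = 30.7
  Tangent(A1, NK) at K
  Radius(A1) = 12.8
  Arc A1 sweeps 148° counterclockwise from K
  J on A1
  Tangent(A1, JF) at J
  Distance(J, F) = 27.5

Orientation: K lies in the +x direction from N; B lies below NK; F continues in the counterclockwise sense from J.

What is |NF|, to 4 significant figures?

60.77

N is at the origin; N and K share the same y with |NK| = 30.7 and K on the +x side, so K = (30.70, 0.000). Since A1 is tangent to NK there, BK ⟂ NK, so B = K + (0, -12.8) = (30.70, -12.80). On A1, K sits at bearing 90° from B; a 148° counterclockwise sweep puts J at bearing 238°, so J = B + 12.8·(cos 238°, sin 238°) = (23.92, -23.66). Since A1 is tangent to JF there, BJ ⟂ JF, so JF runs along (−sin 238°, cos 238°); with |JF| = 27.5, F = (47.24, -38.23). Then |NF| = |F − N| = 60.77.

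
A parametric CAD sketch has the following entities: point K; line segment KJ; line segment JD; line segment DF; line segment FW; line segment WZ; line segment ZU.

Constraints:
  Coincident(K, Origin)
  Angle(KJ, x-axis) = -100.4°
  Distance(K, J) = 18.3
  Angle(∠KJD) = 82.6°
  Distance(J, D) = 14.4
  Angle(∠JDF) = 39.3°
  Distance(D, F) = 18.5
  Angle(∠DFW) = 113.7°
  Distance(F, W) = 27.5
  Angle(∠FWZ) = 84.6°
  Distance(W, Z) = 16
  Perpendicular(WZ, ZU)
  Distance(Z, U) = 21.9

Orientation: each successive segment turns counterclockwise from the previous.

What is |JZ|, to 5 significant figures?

21.328

∠DFW = 113.7° gives FW at -156.00° from the x-axis; with |FW| = 27.5, W = (-27.729, -17.488). ∠FWZ = 84.6° gives WZ at -60.600° from the x-axis; with |WZ| = 16.0, Z = (-19.874, -31.427). Then |JZ| = |Z − J| = 21.328.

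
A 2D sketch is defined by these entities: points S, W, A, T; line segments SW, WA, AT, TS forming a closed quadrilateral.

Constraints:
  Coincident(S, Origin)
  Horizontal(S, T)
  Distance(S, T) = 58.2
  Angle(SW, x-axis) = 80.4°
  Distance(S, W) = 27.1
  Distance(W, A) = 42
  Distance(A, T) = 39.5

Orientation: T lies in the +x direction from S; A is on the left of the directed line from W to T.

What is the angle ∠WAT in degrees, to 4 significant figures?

94.69°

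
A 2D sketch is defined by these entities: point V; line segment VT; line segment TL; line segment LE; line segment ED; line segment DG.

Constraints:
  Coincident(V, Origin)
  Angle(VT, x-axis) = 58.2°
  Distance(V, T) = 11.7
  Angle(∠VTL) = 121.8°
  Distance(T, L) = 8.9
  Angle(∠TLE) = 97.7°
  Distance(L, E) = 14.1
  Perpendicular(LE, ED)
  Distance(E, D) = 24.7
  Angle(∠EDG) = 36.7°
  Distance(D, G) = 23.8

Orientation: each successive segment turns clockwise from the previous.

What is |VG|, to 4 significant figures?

13.29

V is at the origin; VT runs at 58.2° with length 11.7, so T = (6.165, 9.944). ∠VTL = 121.8° gives TL at 0.000° from the x-axis; with |TL| = 8.9, L = (15.07, 9.944). ∠TLE = 97.7° gives LE at -82.30° from the x-axis; with |LE| = 14.1, E = (16.95, -4.029). LE ⟂ ED, so ED runs at -172.3°; with |ED| = 24.7, D = (-7.523, -7.339). ∠EDG = 36.7° gives DG at 44.40° from the x-axis; with |DG| = 23.8, G = (9.482, 9.313). Then |VG| = |G − V| = 13.29.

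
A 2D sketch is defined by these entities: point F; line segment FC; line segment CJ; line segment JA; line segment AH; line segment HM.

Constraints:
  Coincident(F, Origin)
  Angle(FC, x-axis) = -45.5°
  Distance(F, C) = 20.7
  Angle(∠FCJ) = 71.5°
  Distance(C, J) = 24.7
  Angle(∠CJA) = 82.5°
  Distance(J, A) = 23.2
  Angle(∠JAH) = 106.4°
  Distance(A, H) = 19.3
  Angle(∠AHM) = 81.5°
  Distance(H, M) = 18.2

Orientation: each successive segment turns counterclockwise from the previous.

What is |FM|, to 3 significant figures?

12.5

F is at the origin; FC runs at -45.5° with length 20.7, so C = (14.5, -14.8). ∠FCJ = 71.5° gives CJ at 63.0° from the x-axis; with |CJ| = 24.7, J = (25.7, 7.24). ∠CJA = 82.5° gives JA at 160° from the x-axis; with |JA| = 23.2, A = (3.85, 15.0). ∠JAH = 106.4° gives AH at -126° from the x-axis; with |AH| = 19.3, H = (-7.46, -0.646). ∠AHM = 81.5° gives HM at -27.4° from the x-axis; with |HM| = 18.2, M = (8.69, -9.02). Then |FM| = |M − F| = 12.5.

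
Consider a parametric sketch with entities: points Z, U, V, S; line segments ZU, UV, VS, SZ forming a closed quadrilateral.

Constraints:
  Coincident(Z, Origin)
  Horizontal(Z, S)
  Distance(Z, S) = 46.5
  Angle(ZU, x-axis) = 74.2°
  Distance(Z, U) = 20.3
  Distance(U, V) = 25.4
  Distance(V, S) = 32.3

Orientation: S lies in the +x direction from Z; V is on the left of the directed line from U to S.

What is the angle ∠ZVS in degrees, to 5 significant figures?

78.574°

Checks: |UV| = 25.40 ✓; |VS| = 32.30 ✓.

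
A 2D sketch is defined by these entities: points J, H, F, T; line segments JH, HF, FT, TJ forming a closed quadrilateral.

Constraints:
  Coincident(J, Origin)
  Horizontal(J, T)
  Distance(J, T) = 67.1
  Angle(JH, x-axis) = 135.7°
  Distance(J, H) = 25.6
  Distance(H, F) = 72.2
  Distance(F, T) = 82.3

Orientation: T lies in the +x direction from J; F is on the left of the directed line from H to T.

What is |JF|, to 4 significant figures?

78.17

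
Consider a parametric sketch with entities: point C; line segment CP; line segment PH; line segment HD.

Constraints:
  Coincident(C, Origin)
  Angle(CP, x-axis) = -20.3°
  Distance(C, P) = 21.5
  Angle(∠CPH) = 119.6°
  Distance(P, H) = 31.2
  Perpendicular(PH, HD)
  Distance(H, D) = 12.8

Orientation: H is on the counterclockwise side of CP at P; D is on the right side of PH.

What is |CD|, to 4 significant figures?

52.35

C is at the origin; CP runs at -20.3° with length 21.5, so P = 21.5·(cos -20.3°, sin -20.3°) = (20.16, -7.459). ∠CPH = 119.6°, so PH runs at -20.3° + (180° − 119.6°) = 40.10° from the x-axis; with |PH| = 31.2, H = P + 31.2·(cos 40.10°, sin 40.10°) = (44.03, 12.64). PH ⟂ HD; with |HD| = 12.8 on the right of PH, D = H + 12.8·(0.6441, -0.7649) = (52.27, 2.847). Then |CD| = |D − C| = 52.35.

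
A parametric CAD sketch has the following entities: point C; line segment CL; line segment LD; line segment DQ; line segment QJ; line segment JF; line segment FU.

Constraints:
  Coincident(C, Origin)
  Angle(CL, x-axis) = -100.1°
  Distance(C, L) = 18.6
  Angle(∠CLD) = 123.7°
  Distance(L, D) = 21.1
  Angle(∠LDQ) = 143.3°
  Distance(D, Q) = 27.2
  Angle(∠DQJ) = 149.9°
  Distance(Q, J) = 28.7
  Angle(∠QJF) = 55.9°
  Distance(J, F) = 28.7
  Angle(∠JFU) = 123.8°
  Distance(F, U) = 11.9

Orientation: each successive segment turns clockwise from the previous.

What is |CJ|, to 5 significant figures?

70.017

∠LDQ = 143.3° gives DQ at 166.90° from the x-axis; with |DQ| = 27.2, Q = (-49.089, -20.594). ∠DQJ = 149.9° gives QJ at 136.80° from the x-axis; with |QJ| = 28.7, J = (-70.011, -0.94771). Then |CJ| = |J − C| = 70.017.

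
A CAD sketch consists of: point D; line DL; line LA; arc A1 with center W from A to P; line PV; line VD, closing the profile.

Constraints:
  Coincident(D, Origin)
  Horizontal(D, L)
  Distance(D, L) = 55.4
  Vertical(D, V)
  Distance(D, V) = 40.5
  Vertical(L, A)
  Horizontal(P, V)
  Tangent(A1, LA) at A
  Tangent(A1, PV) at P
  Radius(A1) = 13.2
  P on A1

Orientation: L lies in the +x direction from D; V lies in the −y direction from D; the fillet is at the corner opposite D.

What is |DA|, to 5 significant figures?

61.761

D is at the origin; DL is horizontal with |DL| = 55.4 and L on the +x side, so L = (55.400, 0.0000). DV is vertical with |DV| = 40.5 and V on the −y side, so V = (0.0000, -40.500). The virtual corner opposite D is at (55.400, -40.500). Tangency of A1 to LA means the radius WA is perpendicular to LA and the tangent condition forces WP to be normal to PV, with radius 13.2, so the center W sits 13.2 in from both sides at W = (42.200, -27.300). That places the tangent points at A = (55.400, -27.300) on LA and P = (42.200, -40.500) on PV. Then |DA| = |A − D| = 61.761.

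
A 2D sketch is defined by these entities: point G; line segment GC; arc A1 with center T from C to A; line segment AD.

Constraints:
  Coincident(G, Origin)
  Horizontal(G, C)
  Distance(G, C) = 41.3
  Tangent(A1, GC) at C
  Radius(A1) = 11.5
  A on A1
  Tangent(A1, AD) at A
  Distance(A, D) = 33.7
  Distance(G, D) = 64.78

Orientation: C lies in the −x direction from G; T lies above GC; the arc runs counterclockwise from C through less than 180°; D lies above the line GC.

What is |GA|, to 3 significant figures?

34.8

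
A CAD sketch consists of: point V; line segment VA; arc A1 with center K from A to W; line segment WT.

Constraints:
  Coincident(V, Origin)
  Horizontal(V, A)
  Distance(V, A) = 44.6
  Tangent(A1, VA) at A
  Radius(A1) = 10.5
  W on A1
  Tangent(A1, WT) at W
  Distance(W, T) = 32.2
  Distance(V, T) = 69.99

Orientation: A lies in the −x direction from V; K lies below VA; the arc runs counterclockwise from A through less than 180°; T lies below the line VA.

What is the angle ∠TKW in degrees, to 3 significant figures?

71.9°

Checks: ∠(KA, AV) = 90.00° ✓; |KW| = 10.50 ✓; ∠(KW, WT) = 90.00° ✓; |WT| = 32.20 ✓; |VT| = 69.99 ✓.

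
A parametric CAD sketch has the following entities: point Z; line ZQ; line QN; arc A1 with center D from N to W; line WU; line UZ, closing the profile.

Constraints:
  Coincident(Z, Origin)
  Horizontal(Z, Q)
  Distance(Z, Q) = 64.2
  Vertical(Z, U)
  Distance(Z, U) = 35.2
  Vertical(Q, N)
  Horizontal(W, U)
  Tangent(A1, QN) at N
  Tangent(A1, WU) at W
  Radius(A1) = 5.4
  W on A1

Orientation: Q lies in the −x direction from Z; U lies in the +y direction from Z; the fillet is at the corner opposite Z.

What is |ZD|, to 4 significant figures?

65.92

Z is at the origin; Z and Q share the same y with |ZQ| = 64.2 and Q on the −x side, so Q = (-64.20, 0.000). Z and U share the same x with |ZU| = 35.2 and U on the +y side, so U = (0.000, 35.20). The virtual corner opposite Z is at (-64.20, 35.20). Tangency of A1 to QN means the radius DN is perpendicular to QN and the tangent condition forces DW to be normal to WU, with radius 5.4, so the center D sits 5.4 in from both sides at D = (-58.80, 29.80). Then |ZD| = |D − Z| = 65.92.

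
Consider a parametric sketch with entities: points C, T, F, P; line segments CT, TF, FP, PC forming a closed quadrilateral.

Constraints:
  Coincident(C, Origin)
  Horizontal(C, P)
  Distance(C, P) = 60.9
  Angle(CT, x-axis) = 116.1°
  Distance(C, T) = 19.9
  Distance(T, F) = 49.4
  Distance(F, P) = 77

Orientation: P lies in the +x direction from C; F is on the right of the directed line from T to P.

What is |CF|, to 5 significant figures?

32.883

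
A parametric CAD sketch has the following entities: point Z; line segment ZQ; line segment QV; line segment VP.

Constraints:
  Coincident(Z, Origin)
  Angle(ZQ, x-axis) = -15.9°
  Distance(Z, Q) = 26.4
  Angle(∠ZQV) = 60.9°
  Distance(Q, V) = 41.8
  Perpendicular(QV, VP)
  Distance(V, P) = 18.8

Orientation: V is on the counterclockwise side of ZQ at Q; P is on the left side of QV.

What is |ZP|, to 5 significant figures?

29.273

Z is at the origin; ZQ runs at -15.9° with length 26.4, so Q = 26.4·(cos -15.9°, sin -15.9°) = (25.390, -7.2325). ∠ZQV = 60.9°, so QV runs at -15.9° + (180° − 60.9°) = 103.20° from the x-axis; with |QV| = 41.8, V = Q + 41.8·(cos 103.20°, sin 103.20°) = (15.845, 33.463). The perpendicularity gives VP at right angles to QV; with |VP| = 18.8 on the left of QV, P = V + 18.8·(-0.97358, -0.22835) = (-2.4584, 29.170). Then |ZP| = |P − Z| = 29.273.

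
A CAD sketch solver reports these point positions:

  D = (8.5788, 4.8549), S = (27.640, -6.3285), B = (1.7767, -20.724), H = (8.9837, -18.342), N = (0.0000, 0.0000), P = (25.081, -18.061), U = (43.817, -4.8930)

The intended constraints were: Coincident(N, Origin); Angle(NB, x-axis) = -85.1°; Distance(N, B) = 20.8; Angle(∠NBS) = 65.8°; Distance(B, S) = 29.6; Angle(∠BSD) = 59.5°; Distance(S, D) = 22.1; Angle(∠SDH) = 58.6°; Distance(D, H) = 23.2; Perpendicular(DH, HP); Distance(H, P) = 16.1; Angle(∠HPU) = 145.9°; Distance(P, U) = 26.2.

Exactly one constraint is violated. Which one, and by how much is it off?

Distance(P, U) = 26.2 — off by 3.30.

N = (0.00, 0.00) ✓; NB at -85.10° ✓; |NB| = 20.80 ✓; ∠NBS = 65.80° ✓; |BS| = 29.60 ✓; ∠BSD = 59.50° ✓; |SD| = 22.10 ✓; ∠SDH = 58.60° ✓; |DH| = 23.20 ✓; ∠(DH, HP) = 90.00° ✓; |HP| = 16.10 ✓; ∠HPU = 145.9° ✓; |PU| = 22.90 ✗.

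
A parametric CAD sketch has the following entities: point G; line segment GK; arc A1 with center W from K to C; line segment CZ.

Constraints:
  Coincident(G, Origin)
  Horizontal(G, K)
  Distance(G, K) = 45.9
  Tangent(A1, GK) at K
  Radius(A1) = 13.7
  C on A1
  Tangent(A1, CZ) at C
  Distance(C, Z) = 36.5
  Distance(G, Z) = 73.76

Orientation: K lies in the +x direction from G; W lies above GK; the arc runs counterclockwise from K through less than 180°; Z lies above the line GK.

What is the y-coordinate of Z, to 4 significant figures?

52.19

Checks: G = (0.00, 0.00) ✓; |WC| = 13.70 ✓; ∠(WC, CZ) = 90.00° ✓; |CZ| = 36.50 ✓; |GZ| = 73.76 ✓.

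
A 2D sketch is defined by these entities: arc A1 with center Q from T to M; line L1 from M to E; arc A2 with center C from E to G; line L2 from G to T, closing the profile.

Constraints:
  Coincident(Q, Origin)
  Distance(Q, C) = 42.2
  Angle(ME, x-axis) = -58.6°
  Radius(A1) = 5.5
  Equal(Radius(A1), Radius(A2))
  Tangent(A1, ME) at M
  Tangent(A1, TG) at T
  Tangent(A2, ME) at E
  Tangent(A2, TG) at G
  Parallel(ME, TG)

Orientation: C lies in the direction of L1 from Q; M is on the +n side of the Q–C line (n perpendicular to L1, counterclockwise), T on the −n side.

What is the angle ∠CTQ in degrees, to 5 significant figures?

82.574°

Q is at the origin and C lies 42.2 along u from Q, so C = 42.2·u = (21.987, -36.020). Tangency of A1 to both parallel lines with radius 5.5 puts M and T at Q ± 5.5·n: M = (4.6945, 2.8656), T = (-4.6945, -2.8656). Then cos ∠CTQ = TC·TQ / (|TC||TQ|), giving 82.574°.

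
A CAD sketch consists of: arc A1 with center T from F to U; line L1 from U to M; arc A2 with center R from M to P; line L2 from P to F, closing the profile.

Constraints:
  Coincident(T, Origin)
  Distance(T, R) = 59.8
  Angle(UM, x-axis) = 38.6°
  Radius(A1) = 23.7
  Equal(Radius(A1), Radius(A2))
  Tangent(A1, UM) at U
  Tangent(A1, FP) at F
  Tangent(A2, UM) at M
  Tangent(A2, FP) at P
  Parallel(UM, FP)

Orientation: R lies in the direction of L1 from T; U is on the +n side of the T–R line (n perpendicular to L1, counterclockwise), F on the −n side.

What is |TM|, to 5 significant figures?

64.325

The slot axis is L1's direction at 38.6°, so u = (cos 38.6°, sin 38.6°) = (0.78152, 0.62388) and n = (−sin 38.6°, cos 38.6°) = (-0.62388, 0.78152). T is at the origin and R lies 59.8 along u from T, so R = 59.8·u = (46.735, 37.308). Tangency of A1 to both parallel lines with radius 23.7 puts U and F at T ± 23.7·n: U = (-14.786, 18.522), F = (14.786, -18.522). Equal radii place M and P the same way about R: M = R + 23.7·n = (31.949, 55.830), P = R − 23.7·n = (61.521, 18.786). Then |TM| = |M − T| = 64.325.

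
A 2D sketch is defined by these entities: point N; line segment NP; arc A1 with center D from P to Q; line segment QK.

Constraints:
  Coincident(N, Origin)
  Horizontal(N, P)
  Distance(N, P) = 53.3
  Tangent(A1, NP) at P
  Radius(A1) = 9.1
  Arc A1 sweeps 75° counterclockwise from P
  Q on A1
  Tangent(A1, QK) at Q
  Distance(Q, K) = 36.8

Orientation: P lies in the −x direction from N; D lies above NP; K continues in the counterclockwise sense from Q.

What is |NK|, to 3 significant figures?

54.9

N is at the origin; N and P share the same y with |NP| = 53.3 and P on the −x side, so P = (-53.3, 0.00). A1 meets NP tangentially, so DP is at right angles to NP, so D = P + (0, 9.1) = (-53.3, 9.10). On A1, P sits at bearing -90° from D; a 75° counterclockwise sweep puts Q at bearing -15°, so Q = D + 9.1·(cos -15°, sin -15°) = (-44.5, 6.74). Tangency of A1 to QK means the radius DQ is perpendicular to QK, so QK runs along (−sin -15°, cos -15°); with |QK| = 36.8, K = (-35.0, 42.3). Then |NK| = |K − N| = 54.9.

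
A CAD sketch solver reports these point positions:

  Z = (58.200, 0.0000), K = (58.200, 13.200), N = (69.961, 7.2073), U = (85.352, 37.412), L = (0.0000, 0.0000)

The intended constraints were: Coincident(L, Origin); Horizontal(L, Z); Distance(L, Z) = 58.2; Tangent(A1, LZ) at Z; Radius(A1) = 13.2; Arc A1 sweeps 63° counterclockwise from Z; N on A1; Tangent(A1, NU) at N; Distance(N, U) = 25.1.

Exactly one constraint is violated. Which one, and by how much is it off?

Distance(N, U) = 25.1 — off by 8.80.

L = (0.00, 0.00) ✓; L.y = 0.00, Z.y = 0.00 ✓; |LZ| = 58.20 ✓; ∠(KZ, ZL) = 90.00° ✓; |KZ| = 13.20 ✓; bearing(K→N) − bearing(K→Z) = 63.00° ✓; |KN| = 13.20 ✓; ∠(KN, NU) = 90.00° ✓; |NU| = 33.90 ✗.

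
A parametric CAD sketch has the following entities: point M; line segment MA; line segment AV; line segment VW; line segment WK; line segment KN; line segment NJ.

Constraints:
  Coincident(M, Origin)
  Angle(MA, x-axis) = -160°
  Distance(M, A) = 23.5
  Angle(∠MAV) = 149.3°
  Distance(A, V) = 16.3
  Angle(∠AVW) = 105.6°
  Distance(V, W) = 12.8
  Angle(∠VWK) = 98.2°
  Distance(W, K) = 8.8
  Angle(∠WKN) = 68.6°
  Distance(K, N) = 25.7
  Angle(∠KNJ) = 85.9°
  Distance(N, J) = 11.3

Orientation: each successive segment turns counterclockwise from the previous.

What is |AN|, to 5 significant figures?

14.445

M is at the origin; MA runs at -160.0° with length 23.5, so A = (-22.083, -8.0375). ∠MAV = 149.3° gives AV at -129.30° from the x-axis; with |AV| = 16.3, V = (-32.407, -20.651). ∠AVW = 105.6° gives VW at -54.900° from the x-axis; with |VW| = 12.8, W = (-25.047, -31.123). ∠VWK = 98.2° gives WK at 26.900° from the x-axis; with |WK| = 8.8, K = (-17.199, -27.142). ∠WKN = 68.6° gives KN at 138.30° from the x-axis; with |KN| = 25.7, N = (-36.388, -10.046). Then |AN| = |N − A| = 14.445.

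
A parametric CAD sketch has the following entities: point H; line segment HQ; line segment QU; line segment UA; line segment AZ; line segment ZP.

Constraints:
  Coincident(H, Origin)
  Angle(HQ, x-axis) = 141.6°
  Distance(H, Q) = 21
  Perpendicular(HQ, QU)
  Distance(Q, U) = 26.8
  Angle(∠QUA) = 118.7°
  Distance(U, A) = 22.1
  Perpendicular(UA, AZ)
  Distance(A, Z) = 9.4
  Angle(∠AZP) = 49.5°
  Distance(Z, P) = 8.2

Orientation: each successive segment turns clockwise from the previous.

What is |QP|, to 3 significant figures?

34.7

The perpendicularity gives AZ at right angles to UA, so AZ runs at -99.7°; with |AZ| = 9.4, Z = (20.4, 21.1). ∠AZP = 49.5° gives ZP at 130° from the x-axis; with |ZP| = 8.2, P = (15.1, 27.4). Then |QP| = |P − Q| = 34.7.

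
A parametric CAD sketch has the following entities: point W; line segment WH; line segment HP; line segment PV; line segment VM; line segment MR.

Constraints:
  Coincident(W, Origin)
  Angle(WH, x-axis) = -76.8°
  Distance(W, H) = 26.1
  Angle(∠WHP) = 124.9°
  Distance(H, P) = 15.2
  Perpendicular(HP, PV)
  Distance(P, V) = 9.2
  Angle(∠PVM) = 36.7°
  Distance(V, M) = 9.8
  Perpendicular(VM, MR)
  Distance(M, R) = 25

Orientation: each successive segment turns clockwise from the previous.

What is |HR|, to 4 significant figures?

32.38

∠PVM = 36.7° gives VM at -5.200° from the x-axis; with |VM| = 9.8, M = (-1.279, -31.47). VM is perpendicular to MR, so MR runs at -95.20°; with |MR| = 25.0, R = (-3.545, -56.37). Then |HR| = |R − H| = 32.38.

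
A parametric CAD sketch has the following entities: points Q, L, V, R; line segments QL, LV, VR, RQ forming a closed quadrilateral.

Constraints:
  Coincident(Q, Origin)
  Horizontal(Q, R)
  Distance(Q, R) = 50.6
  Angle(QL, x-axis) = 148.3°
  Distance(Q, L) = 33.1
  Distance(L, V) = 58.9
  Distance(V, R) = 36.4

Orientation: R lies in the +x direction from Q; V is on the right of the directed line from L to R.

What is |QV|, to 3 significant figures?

26.1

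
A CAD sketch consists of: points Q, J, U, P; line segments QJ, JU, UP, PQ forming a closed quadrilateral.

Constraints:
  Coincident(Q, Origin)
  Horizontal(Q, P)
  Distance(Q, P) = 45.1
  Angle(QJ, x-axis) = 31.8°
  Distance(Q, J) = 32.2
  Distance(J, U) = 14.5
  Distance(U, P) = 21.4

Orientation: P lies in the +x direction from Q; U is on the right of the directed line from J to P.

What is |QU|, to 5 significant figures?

24.070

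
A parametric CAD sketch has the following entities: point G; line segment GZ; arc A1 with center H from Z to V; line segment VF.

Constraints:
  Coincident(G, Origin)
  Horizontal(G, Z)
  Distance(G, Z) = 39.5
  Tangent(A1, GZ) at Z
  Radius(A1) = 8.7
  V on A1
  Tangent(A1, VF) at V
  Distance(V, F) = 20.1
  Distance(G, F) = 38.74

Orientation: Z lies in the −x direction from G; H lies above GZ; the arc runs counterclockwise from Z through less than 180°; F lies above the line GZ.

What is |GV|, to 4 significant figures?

31.76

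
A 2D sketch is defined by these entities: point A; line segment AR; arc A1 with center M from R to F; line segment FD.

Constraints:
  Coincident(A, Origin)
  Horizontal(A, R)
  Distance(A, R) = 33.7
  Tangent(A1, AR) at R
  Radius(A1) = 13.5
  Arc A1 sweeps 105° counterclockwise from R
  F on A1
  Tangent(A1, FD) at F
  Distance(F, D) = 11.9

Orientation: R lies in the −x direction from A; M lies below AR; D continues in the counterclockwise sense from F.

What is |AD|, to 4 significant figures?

52.13

On A1, R sits at bearing 90° from M; a 105° counterclockwise sweep puts F at bearing 195°, so F = M + 13.5·(cos 195°, sin 195°) = (-46.74, -16.99). A1 meets FD tangentially, so MF is at right angles to FD, so FD runs along (−sin 195°, cos 195°); with |FD| = 11.9, D = (-43.66, -28.49). Then |AD| = |D − A| = 52.13.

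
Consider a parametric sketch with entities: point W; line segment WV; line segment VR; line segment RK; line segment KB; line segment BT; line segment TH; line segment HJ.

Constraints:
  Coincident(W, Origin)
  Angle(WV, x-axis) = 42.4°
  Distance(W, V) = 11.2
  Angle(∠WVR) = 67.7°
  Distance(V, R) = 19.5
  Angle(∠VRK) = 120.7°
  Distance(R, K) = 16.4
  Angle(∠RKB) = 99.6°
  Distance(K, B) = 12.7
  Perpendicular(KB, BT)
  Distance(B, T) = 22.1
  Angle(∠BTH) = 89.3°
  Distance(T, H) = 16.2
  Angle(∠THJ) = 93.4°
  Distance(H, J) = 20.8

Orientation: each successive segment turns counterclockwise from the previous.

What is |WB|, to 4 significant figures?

18.36

W is at the origin; WV runs at 42.4° with length 11.2, so V = (8.271, 7.552). ∠WVR = 67.7° gives VR at 154.7° from the x-axis; with |VR| = 19.5, R = (-9.359, 15.89). ∠VRK = 120.7° gives RK at -146.0° from the x-axis; with |RK| = 16.4, K = (-22.96, 6.715). ∠RKB = 99.6° gives KB at -65.60° from the x-axis; with |KB| = 12.7, B = (-17.71, -4.851). Then |WB| = |B − W| = 18.36.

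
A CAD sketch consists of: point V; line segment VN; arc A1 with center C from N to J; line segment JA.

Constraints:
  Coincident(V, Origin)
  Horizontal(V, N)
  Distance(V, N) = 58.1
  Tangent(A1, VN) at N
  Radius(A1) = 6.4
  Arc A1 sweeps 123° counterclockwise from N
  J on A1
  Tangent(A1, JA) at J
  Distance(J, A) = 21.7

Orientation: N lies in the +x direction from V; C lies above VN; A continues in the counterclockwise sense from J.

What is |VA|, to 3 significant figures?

58.8

V is at the origin; V and N share the same y with |VN| = 58.1 and N on the +x side, so N = (58.1, 0.00). The tangent condition forces CN to be normal to VN, so C = N + (0, 6.4) = (58.1, 6.40). On A1, N sits at bearing -90° from C; a 123° counterclockwise sweep puts J at bearing 33°, so J = C + 6.4·(cos 33°, sin 33°) = (63.5, 9.89). Tangency of A1 to JA means the radius CJ is perpendicular to JA, so JA runs along (−sin 33°, cos 33°); with |JA| = 21.7, A = (51.6, 28.1). Then |VA| = |A − V| = 58.8.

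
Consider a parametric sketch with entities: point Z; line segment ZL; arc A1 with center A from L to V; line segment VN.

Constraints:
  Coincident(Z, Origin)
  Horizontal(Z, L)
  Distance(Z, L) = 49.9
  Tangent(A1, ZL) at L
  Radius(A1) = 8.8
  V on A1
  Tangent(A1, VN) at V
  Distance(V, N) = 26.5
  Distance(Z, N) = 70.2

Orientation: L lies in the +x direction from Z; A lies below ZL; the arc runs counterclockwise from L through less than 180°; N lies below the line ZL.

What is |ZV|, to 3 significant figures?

45.8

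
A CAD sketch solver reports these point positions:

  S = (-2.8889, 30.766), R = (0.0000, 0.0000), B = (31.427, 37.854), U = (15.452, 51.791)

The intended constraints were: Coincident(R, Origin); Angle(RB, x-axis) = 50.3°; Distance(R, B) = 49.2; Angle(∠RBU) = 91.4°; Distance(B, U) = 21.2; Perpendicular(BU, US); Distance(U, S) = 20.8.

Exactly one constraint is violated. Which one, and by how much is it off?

Distance(U, S) = 20.8 — off by 7.10.

R = (0.00, 0.00) ✓; RB at 50.30° ✓; |RB| = 49.20 ✓; ∠RBU = 91.40° ✓; |BU| = 21.20 ✓; ∠(BU, US) = 90.00° ✓; |US| = 27.90 ✗.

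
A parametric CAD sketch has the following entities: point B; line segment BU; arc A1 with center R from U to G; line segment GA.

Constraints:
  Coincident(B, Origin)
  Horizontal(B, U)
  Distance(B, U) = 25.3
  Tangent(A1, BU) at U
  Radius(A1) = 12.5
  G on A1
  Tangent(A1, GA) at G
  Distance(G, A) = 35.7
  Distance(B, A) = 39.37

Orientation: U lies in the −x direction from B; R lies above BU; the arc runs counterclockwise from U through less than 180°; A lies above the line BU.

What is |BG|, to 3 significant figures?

15.7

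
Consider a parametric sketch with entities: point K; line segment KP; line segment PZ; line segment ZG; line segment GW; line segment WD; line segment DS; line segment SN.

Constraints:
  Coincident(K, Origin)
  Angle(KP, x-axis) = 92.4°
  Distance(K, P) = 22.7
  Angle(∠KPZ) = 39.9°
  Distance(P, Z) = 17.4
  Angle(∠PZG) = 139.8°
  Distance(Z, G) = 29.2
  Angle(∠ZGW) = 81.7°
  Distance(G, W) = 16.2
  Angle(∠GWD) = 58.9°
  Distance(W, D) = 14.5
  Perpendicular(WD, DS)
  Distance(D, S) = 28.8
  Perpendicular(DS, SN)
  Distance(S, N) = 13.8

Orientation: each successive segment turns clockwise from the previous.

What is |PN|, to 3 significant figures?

60.6

The perpendicularity gives DS at right angles to WD, so DS runs at -37.3°; with |DS| = 28.8, S = (27.4, -23.5). DS is perpendicular to SN, so SN runs at -127°; with |SN| = 13.8, N = (19.1, -34.5). Then |PN| = |N − P| = 60.6.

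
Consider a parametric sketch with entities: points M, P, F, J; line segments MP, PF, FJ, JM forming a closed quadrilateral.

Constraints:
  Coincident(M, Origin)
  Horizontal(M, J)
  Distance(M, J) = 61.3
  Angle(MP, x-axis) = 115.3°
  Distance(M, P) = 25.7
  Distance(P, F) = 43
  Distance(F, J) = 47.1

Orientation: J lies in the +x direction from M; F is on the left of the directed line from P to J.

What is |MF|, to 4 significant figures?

46.58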